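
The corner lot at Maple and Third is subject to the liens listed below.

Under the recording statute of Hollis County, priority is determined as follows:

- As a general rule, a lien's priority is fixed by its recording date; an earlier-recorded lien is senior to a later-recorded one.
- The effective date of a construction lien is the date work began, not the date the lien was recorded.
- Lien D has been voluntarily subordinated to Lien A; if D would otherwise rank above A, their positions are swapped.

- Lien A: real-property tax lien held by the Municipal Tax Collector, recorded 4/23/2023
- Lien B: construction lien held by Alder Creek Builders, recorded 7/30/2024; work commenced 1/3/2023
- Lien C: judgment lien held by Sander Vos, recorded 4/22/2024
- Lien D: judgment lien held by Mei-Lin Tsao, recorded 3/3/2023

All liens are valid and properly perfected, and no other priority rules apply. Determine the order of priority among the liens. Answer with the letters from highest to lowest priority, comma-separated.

First, effective dates: B relates back to 1/3/2023 (work commenced).
Ordering by effective date: B (1/3/2023), D (3/3/2023), A (4/23/2023), C (4/22/2024).
D is senior to A before the subordination, so the two trade places.

B, A, D, C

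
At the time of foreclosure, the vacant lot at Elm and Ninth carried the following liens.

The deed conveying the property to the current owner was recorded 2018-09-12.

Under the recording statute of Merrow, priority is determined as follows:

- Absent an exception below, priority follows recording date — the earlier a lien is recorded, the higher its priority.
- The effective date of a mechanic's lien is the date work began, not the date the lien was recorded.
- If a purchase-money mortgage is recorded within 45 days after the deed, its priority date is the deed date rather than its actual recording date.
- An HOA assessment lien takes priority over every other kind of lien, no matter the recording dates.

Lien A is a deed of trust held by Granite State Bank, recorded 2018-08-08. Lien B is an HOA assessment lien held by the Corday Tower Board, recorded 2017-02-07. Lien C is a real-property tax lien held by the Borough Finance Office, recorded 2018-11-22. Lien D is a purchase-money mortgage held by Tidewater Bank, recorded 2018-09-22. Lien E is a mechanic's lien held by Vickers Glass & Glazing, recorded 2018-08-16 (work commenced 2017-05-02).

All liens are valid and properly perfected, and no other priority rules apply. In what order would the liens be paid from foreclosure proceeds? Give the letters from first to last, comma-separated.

B, E, A, D, C

Adjusting effective dates: D relates back to the deed date 2018-09-12; E is treated as recorded 2017-05-02, the work-commencement date.
As an HOA assessment lien, B is senior to every other lien.
The other liens, earliest effective date first: E (2017-05-02), A (2018-08-08), D (2018-09-12), C (2018-11-22).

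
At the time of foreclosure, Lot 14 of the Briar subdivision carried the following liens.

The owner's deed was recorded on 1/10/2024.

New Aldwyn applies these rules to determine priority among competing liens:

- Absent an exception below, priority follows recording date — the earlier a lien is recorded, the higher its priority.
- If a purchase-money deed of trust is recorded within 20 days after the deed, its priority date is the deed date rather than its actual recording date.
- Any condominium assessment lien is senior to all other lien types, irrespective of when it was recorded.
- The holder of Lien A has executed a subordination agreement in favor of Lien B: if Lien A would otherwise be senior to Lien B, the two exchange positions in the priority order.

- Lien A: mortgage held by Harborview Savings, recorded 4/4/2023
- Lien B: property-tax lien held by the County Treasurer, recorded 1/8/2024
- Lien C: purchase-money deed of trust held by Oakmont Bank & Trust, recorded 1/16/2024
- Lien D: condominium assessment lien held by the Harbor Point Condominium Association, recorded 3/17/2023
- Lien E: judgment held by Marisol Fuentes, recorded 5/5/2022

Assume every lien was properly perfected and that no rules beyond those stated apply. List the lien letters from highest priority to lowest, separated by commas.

D, E, B, A, C

Effective dates: C relates back to the deed date 1/10/2024.
D is a condominium assessment lien and takes priority over every other lien.
Remaining liens by effective date: E (5/5/2022), A (4/4/2023), B (1/8/2024), C (1/10/2024).
The subordination applies — A was senior to B — so A and B swap.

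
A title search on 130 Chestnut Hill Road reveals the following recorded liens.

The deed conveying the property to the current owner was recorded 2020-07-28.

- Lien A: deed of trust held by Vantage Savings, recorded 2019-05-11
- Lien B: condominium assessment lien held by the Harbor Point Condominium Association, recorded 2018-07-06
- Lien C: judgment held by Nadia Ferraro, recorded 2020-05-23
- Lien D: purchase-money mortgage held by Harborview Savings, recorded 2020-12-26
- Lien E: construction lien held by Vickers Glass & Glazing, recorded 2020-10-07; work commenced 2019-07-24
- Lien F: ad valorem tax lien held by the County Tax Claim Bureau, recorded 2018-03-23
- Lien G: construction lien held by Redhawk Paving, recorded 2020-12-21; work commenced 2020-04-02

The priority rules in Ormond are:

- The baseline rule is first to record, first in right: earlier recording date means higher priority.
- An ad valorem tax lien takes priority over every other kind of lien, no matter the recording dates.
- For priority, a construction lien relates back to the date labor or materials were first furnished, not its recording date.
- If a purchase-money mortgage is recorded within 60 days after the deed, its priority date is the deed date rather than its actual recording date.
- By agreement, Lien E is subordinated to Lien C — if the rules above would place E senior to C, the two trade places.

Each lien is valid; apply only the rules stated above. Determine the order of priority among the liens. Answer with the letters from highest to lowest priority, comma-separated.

F, B, A, C, G, E, D

Effective dates after the stated exceptions: D was recorded 151 days after the deed — beyond 60 days — so no relation-back applies; E is treated as recorded 2019-07-24, the work-commencement date; G relates back to 2020-04-02 (work commenced).
F, as an ad valorem tax lien, has superpriority and ranks first.
Among the remaining liens, by effective date: B (2018-07-06), A (2019-05-11), E (2019-07-24), G (2020-04-02), C (2020-05-23), D (2020-12-26).
E is senior to C before the subordination, so the two trade places.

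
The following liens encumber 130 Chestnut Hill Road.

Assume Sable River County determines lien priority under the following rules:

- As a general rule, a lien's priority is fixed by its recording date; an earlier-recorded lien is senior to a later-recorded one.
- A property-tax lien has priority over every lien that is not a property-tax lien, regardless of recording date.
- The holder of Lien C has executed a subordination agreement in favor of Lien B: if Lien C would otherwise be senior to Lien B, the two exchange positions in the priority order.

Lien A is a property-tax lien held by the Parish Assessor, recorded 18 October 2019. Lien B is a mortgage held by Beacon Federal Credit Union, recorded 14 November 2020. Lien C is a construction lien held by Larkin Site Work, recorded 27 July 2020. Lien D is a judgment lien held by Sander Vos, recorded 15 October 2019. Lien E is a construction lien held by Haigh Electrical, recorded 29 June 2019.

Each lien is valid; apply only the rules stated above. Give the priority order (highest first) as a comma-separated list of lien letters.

As a property-tax lien, A is senior to every other lien.
Among the remaining liens, by effective date: E (29 June 2019), D (15 October 2019), C (27 July 2020), B (14 November 2020).
The subordination applies — C was senior to B — so C and B swap.

A, E, D, B, C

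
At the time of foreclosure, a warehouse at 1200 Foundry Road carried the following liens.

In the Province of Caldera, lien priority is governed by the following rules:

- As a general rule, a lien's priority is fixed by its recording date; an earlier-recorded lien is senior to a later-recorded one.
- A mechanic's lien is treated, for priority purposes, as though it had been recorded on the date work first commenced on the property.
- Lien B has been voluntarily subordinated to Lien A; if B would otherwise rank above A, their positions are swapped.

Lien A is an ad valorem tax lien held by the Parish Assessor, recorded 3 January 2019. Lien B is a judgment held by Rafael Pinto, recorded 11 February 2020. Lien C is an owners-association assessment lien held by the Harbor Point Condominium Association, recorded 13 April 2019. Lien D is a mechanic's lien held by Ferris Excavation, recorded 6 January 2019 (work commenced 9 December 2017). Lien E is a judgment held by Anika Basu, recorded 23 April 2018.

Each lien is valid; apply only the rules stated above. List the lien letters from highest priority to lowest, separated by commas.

D, E, A, C, B

Adjusting effective dates: D relates back to 9 December 2017 (work commenced).
By effective date, earliest first: D (9 December 2017), E (23 April 2018), A (3 January 2019), C (13 April 2019), B (11 February 2020).
Since B is not senior to A, the subordination leaves the order unchanged.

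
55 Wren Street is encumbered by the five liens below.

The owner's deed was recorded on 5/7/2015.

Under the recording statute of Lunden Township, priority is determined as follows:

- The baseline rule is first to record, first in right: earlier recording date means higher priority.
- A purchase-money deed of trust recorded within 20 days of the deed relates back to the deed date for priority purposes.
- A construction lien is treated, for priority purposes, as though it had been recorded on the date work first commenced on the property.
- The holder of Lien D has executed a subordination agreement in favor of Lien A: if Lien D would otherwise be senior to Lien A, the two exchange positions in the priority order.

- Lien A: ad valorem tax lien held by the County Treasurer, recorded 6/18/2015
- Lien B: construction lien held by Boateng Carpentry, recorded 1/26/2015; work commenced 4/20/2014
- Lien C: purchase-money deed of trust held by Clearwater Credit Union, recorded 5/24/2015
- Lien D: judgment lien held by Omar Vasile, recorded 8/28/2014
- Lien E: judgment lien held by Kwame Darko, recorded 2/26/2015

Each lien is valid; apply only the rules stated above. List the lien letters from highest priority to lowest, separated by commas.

B, A, E, C, D

Effective dates after the stated exceptions: B is treated as recorded 4/20/2014, the work-commencement date; C relates back to the deed date 5/7/2015.
Sorted by effective date: B (4/20/2014), D (8/28/2014), E (2/26/2015), C (5/7/2015), A (6/18/2015).
The subordination applies — D was senior to A — so D and A swap.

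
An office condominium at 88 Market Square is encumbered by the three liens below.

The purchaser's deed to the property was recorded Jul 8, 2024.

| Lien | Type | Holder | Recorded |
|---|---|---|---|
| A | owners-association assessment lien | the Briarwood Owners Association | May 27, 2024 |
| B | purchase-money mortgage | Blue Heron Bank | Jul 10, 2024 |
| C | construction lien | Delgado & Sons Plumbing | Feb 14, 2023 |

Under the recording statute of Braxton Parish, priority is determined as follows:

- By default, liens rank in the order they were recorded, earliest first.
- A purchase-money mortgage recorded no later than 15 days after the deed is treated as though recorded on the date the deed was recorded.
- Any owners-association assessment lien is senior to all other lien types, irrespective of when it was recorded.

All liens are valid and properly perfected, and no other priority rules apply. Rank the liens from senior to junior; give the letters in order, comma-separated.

First, effective dates: B was recorded within the 15-day window, so its effective date is the deed date Jul 8, 2024.
A, as an owners-association assessment lien, has superpriority and ranks first.
Among the remaining liens, by effective date: C (Feb 14, 2023), B (Jul 8, 2024).

A, C, B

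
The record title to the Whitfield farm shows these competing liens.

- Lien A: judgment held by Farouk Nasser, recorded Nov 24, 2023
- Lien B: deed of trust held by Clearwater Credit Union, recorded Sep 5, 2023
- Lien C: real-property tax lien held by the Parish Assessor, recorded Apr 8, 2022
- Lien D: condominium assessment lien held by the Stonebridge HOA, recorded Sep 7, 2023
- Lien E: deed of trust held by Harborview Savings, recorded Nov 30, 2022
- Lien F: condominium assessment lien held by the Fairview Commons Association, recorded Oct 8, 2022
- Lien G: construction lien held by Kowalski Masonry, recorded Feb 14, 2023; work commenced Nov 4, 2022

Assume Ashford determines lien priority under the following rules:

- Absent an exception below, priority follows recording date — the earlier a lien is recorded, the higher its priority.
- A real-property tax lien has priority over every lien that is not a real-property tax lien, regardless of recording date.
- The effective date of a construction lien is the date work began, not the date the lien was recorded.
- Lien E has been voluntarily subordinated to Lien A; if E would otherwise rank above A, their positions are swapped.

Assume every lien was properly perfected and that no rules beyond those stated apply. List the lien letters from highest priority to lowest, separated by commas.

Effective dates after the stated exceptions: G is treated as recorded Nov 4, 2022, the work-commencement date.
As a real-property tax lien, C is senior to every other lien.
Ordering the rest by effective date: F (Oct 8, 2022), G (Nov 4, 2022), E (Nov 30, 2022), B (Sep 5, 2023), D (Sep 7, 2023), A (Nov 24, 2023).
Because E would otherwise rank above A, the subordination swaps them.

C, F, G, A, B, D, E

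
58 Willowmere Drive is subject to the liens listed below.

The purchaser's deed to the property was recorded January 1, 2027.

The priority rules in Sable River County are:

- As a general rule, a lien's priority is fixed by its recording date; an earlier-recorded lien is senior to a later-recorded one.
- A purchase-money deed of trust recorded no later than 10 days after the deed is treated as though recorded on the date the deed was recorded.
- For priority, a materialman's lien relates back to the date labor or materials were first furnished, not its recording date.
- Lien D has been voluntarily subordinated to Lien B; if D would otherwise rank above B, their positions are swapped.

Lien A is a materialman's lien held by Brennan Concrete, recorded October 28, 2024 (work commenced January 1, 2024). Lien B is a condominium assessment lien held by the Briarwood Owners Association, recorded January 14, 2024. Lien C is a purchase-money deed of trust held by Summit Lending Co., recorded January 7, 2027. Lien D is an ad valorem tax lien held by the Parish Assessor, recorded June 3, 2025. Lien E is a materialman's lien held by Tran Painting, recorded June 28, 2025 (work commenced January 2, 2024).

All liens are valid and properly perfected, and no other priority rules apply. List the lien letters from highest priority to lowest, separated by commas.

A, E, B, D, C

Adjusting effective dates: A relates back to January 1, 2024 (work commenced); C relates back to the deed date January 1, 2027; E relates back to January 2, 2024 (work commenced).
Sorted by effective date: A (January 1, 2024), E (January 2, 2024), B (January 14, 2024), D (June 3, 2025), C (January 1, 2027).
Since D is not senior to B, the subordination leaves the order unchanged.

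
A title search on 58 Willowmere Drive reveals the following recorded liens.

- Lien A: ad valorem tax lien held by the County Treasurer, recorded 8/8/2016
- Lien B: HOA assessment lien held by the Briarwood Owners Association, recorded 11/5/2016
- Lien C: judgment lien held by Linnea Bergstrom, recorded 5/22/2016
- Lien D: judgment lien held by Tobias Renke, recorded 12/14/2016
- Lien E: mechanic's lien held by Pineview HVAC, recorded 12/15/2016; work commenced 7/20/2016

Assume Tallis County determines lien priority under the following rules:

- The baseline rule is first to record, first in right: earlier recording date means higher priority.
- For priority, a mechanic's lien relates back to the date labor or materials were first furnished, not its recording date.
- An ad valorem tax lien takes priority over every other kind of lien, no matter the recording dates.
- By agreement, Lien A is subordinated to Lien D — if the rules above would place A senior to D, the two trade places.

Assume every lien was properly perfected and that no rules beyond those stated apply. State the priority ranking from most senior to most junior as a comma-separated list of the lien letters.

Effective dates: E is treated as recorded 7/20/2016, the work-commencement date.
A, as an ad valorem tax lien, has superpriority and ranks first.
Among the remaining liens, by effective date: C (5/22/2016), E (7/20/2016), B (11/5/2016), D (12/14/2016).
Because A would otherwise rank above D, the subordination swaps them.

D, C, E, B, A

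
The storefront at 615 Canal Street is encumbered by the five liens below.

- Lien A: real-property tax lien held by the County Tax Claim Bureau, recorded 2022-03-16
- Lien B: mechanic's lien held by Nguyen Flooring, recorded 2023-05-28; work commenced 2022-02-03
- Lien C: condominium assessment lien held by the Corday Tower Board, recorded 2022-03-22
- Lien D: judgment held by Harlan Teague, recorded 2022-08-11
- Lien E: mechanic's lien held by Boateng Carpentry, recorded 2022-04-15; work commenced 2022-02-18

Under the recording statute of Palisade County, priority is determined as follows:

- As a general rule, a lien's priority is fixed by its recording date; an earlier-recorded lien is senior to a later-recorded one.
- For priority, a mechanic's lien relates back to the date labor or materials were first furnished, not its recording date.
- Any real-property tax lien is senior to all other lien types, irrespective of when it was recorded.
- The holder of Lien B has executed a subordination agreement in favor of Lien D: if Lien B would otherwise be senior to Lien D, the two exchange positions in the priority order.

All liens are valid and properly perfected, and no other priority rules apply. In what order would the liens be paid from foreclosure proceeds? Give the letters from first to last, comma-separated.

Adjusting effective dates: B relates back to 2022-02-03 (work commenced); E is treated as recorded 2022-02-18, the work-commencement date.
A is a real-property tax lien, so it outranks all other liens regardless of date.
Among the remaining liens, by effective date: B (2022-02-03), E (2022-02-18), C (2022-03-22), D (2022-08-11).
Because B would otherwise rank above D, the subordination swaps them.

A, D, E, C, B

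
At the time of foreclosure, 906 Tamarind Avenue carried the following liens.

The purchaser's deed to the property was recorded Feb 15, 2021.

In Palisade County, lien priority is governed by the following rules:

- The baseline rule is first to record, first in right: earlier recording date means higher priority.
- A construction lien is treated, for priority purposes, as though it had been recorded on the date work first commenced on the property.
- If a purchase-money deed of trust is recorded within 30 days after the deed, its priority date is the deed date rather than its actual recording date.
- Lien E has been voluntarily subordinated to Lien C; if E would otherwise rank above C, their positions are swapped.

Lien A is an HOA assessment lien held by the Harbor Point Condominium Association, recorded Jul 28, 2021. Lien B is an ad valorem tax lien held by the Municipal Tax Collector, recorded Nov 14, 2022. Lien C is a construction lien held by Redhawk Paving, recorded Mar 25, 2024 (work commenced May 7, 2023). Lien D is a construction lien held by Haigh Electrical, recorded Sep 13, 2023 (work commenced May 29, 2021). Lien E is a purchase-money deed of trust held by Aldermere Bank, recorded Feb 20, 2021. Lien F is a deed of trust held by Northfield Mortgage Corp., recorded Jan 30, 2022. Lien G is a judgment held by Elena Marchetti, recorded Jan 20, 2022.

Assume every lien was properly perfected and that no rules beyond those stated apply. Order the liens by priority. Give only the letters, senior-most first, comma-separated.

C, D, A, G, F, B, E

Effective dates: C is treated as recorded May 7, 2023, the work-commencement date; D is treated as recorded May 29, 2021, the work-commencement date; E's effective date is the deed date, Feb 15, 2021.
By effective date, earliest first: E (Feb 15, 2021), D (May 29, 2021), A (Jul 28, 2021), G (Jan 20, 2022), F (Jan 30, 2022), B (Nov 14, 2022), C (May 7, 2023).
E would otherwise be senior to C, so under the subordination agreement E and C exchange positions.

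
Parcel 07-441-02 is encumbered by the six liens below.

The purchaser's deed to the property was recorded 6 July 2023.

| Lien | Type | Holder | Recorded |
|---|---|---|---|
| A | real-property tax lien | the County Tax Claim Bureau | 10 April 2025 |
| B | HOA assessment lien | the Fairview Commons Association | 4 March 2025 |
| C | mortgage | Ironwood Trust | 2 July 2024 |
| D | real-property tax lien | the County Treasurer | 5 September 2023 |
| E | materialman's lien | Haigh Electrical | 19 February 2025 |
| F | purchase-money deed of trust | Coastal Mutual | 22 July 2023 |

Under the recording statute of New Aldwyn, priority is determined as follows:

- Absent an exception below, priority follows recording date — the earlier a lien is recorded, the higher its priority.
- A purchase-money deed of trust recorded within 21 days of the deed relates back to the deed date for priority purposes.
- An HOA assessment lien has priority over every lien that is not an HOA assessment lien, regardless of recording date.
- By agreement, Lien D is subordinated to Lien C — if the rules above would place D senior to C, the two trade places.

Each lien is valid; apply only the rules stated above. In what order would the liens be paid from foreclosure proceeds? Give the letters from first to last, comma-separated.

B, F, C, D, E, A

First, effective dates: F was recorded within the 21-day window, so its effective date is the deed date 6 July 2023.
As an HOA assessment lien, B is senior to every other lien.
Remaining liens by effective date: F (6 July 2023), D (5 September 2023), C (2 July 2024), E (19 February 2025), A (10 April 2025).
Because D would otherwise rank above C, the subordination swaps them.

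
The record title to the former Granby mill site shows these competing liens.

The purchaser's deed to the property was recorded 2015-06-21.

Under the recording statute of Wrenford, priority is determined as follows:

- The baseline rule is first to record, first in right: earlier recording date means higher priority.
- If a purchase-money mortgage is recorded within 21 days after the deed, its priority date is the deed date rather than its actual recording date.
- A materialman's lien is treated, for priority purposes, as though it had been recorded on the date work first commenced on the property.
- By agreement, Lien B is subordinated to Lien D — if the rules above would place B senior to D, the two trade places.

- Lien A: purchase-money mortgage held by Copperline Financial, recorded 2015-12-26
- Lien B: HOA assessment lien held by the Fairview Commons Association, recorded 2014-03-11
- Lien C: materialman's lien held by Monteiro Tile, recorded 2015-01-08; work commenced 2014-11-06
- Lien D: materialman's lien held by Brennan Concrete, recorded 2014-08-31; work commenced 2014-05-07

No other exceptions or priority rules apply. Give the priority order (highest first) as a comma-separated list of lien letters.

Effective dates after the stated exceptions: A missed the 21-day window (188 days after the deed), so its recording date stands; C relates back to 2014-11-06 (work commenced); D is treated as recorded 2014-05-07, the work-commencement date.
Ordering by effective date: B (2014-03-11), D (2014-05-07), C (2014-11-06), A (2015-12-26).
B is senior to D before the subordination, so the two trade places.

D, B, C, A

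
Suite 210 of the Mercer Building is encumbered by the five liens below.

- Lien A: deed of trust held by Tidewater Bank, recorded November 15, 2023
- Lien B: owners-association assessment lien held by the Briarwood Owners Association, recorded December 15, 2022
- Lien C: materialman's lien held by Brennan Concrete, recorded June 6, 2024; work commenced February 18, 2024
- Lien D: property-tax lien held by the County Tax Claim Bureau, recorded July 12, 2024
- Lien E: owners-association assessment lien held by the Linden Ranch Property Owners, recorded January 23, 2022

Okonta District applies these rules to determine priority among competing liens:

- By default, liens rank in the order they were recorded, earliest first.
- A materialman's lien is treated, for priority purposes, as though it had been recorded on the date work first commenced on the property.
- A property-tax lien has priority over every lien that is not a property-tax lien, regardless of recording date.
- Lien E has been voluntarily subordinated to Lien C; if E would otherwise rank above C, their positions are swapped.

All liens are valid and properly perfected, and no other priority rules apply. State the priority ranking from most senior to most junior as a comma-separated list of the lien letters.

D, C, B, A, E

Adjusting effective dates: C relates back to February 18, 2024 (work commenced).
D is a property-tax lien and takes priority over every other lien.
Among the remaining liens, by effective date: E (January 23, 2022), B (December 15, 2022), A (November 15, 2023), C (February 18, 2024).
Because E would otherwise rank above C, the subordination swaps them.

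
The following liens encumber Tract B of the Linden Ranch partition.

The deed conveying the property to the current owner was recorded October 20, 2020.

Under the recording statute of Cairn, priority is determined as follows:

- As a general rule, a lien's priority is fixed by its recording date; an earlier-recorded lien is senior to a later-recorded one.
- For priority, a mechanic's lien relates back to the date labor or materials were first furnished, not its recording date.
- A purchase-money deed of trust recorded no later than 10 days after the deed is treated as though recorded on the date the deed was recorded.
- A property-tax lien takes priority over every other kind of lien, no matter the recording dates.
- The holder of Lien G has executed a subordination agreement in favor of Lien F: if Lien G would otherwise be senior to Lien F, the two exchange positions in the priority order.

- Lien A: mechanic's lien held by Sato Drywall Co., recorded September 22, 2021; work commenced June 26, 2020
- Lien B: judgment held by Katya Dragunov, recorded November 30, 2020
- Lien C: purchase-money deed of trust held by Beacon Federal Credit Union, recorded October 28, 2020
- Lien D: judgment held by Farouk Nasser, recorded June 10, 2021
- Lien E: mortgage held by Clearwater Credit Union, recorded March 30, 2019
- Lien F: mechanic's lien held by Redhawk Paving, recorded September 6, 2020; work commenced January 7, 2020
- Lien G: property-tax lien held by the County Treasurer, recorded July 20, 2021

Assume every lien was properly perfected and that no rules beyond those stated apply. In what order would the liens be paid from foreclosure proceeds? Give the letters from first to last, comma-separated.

First, effective dates: A relates back to June 26, 2020 (work commenced); C was recorded within the 10-day window, so its effective date is the deed date October 20, 2020; F relates back to January 7, 2020 (work commenced).
G is a property-tax lien, so it outranks all other liens regardless of date.
Among the remaining liens, by effective date: E (March 30, 2019), F (January 7, 2020), A (June 26, 2020), C (October 20, 2020), B (November 30, 2020), D (June 10, 2021).
G would otherwise be senior to F, so under the subordination agreement G and F exchange positions.

F, E, G, A, C, B, D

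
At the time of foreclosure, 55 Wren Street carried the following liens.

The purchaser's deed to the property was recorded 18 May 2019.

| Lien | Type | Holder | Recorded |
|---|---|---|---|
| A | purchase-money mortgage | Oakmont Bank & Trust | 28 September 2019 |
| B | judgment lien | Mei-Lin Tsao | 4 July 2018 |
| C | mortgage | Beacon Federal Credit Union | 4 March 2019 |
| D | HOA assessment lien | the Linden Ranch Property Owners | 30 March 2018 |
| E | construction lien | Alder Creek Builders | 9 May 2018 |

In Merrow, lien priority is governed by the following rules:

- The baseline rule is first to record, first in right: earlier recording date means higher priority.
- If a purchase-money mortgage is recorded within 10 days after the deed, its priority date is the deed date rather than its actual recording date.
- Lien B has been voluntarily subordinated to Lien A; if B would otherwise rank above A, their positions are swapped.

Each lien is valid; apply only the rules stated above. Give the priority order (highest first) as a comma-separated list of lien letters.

Effective dates: A was recorded 133 days after the deed — beyond 10 days — so no relation-back applies.
By effective date, earliest first: D (30 March 2018), E (9 May 2018), B (4 July 2018), C (4 March 2019), A (28 September 2019).
The subordination applies — B was senior to A — so B and A swap.

D, E, A, C, B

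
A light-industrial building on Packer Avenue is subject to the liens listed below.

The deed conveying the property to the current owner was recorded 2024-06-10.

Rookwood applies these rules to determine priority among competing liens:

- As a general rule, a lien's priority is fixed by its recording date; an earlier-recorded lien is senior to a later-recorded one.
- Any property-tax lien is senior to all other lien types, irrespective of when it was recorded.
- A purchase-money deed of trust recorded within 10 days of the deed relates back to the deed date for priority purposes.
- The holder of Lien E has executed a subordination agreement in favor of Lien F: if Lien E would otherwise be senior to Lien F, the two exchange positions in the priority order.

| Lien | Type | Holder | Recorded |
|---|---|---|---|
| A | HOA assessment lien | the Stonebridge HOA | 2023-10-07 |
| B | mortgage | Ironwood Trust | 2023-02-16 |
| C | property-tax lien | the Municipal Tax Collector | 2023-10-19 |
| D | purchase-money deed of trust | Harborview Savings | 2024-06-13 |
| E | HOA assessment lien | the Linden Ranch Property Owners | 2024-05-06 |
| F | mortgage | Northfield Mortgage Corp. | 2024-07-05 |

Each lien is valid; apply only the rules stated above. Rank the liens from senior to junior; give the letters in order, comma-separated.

C, B, A, F, D, E

Adjusting effective dates: D relates back to the deed date 2024-06-10.
C is a property-tax lien and takes priority over every other lien.
The other liens, earliest effective date first: B (2023-02-16), A (2023-10-07), E (2024-05-06), D (2024-06-10), F (2024-07-05).
Because E would otherwise rank above F, the subordination swaps them.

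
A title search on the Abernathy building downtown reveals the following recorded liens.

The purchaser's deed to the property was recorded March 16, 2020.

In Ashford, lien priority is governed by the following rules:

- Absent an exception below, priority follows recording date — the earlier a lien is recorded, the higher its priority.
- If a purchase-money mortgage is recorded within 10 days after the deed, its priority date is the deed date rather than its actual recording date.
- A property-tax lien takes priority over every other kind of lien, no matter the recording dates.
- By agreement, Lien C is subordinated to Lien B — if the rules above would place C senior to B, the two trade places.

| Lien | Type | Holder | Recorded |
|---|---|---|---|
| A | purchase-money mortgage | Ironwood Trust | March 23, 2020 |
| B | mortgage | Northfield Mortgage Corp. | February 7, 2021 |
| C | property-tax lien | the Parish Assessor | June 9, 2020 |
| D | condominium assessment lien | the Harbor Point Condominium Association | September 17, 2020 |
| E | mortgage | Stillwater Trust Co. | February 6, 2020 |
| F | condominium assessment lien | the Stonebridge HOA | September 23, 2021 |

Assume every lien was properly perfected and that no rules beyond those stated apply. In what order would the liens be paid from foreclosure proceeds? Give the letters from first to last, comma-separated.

First, effective dates: A relates back to the deed date March 16, 2020.
As a property-tax lien, C is senior to every other lien.
Remaining liens by effective date: E (February 6, 2020), A (March 16, 2020), D (September 17, 2020), B (February 7, 2021), F (September 23, 2021).
C would otherwise be senior to B, so under the subordination agreement C and B exchange positions.

B, E, A, D, C, F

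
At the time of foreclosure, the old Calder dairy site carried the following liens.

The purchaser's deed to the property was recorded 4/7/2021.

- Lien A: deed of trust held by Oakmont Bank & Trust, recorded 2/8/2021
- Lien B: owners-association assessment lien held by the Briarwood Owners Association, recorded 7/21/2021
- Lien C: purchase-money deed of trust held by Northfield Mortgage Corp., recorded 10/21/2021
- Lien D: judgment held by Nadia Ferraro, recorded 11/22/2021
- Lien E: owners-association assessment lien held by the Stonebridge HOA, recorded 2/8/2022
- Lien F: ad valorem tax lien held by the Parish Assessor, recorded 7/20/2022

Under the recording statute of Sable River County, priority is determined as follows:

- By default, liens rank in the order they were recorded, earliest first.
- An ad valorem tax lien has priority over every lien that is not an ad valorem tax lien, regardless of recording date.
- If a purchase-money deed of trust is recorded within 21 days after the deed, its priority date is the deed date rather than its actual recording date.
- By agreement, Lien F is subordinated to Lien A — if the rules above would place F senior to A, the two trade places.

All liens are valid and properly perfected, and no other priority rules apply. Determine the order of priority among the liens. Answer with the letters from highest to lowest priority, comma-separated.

Effective dates after the stated exceptions: C was recorded 197 days after the deed, outside the 21-day window, so it keeps its recording date.
F, as an ad valorem tax lien, has superpriority and ranks first.
Among the remaining liens, by effective date: A (2/8/2021), B (7/21/2021), C (10/21/2021), D (11/22/2021), E (2/8/2022).
F would otherwise be senior to A, so under the subordination agreement F and A exchange positions.

A, F, B, C, D, E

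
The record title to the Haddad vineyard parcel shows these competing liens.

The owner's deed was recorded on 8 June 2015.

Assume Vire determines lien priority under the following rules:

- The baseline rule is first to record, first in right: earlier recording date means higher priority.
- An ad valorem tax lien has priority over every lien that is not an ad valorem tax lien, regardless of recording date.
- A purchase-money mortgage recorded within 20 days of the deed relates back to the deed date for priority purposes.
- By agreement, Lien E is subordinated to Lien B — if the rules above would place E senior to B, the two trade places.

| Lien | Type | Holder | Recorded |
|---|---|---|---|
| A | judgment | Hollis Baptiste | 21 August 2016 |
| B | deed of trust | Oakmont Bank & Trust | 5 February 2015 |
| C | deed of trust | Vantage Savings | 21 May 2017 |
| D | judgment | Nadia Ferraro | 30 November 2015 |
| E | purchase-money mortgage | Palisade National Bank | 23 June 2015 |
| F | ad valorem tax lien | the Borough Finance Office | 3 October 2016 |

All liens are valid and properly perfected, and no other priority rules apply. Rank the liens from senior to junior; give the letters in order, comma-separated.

Effective dates: E was recorded within the 20-day window, so its effective date is the deed date 8 June 2015.
F, as an ad valorem tax lien, has superpriority and ranks first.
The other liens, earliest effective date first: B (5 February 2015), E (8 June 2015), D (30 November 2015), A (21 August 2016), C (21 May 2017).
Since E is not senior to B, the subordination leaves the order unchanged.

F, B, E, D, A, C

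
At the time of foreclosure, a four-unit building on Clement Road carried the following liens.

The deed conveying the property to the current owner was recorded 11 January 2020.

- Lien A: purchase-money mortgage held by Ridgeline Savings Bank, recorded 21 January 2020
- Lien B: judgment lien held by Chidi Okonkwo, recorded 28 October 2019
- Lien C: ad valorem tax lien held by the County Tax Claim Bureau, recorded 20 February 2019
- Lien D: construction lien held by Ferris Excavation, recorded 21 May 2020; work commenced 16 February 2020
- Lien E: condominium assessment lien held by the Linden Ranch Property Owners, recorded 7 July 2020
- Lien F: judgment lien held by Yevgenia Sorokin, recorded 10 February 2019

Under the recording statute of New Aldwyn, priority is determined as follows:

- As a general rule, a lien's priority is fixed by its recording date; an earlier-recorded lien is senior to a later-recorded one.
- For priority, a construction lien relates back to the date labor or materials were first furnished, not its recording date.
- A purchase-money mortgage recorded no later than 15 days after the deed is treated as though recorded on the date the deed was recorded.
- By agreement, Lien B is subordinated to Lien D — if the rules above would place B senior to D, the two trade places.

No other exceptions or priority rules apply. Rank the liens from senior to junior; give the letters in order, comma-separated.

F, C, D, A, B, E

Effective dates: A's effective date is the deed date, 11 January 2020; D is treated as recorded 16 February 2020, the work-commencement date.
By effective date: F (10 February 2019), C (20 February 2019), B (28 October 2019), A (11 January 2020), D (16 February 2020), E (7 July 2020).
B is senior to D before the subordination, so the two trade places.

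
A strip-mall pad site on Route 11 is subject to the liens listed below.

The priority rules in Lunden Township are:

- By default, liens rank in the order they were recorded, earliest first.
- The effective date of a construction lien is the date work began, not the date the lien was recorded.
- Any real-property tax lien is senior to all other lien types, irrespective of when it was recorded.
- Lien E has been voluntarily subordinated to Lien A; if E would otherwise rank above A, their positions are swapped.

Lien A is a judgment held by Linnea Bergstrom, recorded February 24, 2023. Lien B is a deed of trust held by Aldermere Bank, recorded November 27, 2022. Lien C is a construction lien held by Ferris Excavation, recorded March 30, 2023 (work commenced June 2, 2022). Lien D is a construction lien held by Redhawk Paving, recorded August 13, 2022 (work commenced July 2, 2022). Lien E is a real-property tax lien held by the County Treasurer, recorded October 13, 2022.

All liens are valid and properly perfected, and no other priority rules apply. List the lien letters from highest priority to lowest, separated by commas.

First, effective dates: C is treated as recorded June 2, 2022, the work-commencement date; D is treated as recorded July 2, 2022, the work-commencement date.
E, as a real-property tax lien, has superpriority and ranks first.
Remaining liens by effective date: C (June 2, 2022), D (July 2, 2022), B (November 27, 2022), A (February 24, 2023).
E would otherwise be senior to A, so under the subordination agreement E and A exchange positions.

A, C, D, B, E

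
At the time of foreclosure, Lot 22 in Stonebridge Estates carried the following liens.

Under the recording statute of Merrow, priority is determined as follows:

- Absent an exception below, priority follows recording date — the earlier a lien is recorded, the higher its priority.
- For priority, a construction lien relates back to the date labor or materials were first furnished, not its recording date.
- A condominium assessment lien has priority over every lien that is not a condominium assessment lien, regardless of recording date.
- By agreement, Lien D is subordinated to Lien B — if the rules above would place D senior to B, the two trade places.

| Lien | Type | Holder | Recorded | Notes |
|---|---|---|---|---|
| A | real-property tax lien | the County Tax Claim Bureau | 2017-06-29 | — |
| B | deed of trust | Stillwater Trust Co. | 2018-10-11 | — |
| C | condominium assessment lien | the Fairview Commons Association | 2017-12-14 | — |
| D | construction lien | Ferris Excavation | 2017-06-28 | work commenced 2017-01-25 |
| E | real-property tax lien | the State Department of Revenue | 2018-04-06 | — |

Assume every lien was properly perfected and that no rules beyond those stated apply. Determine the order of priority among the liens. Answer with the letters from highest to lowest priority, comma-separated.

Adjusting effective dates: D is treated as recorded 2017-01-25, the work-commencement date.
As a condominium assessment lien, C is senior to every other lien.
Remaining liens by effective date: D (2017-01-25), A (2017-06-29), E (2018-04-06), B (2018-10-11).
D would otherwise be senior to B, so under the subordination agreement D and B exchange positions.

C, B, A, E, D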